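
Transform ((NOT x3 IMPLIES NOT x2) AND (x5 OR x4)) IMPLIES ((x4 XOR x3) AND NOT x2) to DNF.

(NOT x3 AND x2) OR (NOT x5 AND NOT x4) OR (x4 AND NOT x3 AND NOT x2) OR (NOT x4 AND x3 AND NOT x2)

((NOT x3 IMPLIES NOT x2) AND (x5 OR x4)) IMPLIES ((x4 XOR x3) AND NOT x2)
≡ NOT ((NOT x3 IMPLIES NOT x2) AND (x5 OR x4)) OR ((x4 XOR x3) AND NOT x2)   [eliminate IMPLIES]
≡ NOT ((NOT NOT x3 OR NOT x2) AND (x5 OR x4)) OR ((x4 XOR x3) AND NOT x2)   [eliminate IMPLIES]
≡ NOT ((NOT NOT x3 OR NOT x2) AND (x5 OR x4)) OR (((x4 AND NOT x3) OR (NOT x4 AND x3)) AND NOT x2)   [expand XOR]
≡ NOT (NOT NOT x3 OR NOT x2) OR NOT (x5 OR x4) OR (((x4 AND NOT x3) OR (NOT x4 AND x3)) AND NOT x2)   [De Morgan]
≡ (NOT NOT NOT x3 AND NOT NOT x2) OR NOT (x5 OR x4) OR (((x4 AND NOT x3) OR (NOT x4 AND x3)) AND NOT x2)   [De Morgan]
≡ (NOT x3 AND NOT NOT x2) OR NOT (x5 OR x4) OR (((x4 AND NOT x3) OR (NOT x4 AND x3)) AND NOT x2)   [double negation]
≡ (NOT x3 AND x2) OR NOT (x5 OR x4) OR (((x4 AND NOT x3) OR (NOT x4 AND x3)) AND NOT x2)   [double negation]
≡ (NOT x3 AND x2) OR (NOT x5 AND NOT x4) OR (((x4 AND NOT x3) OR (NOT x4 AND x3)) AND NOT x2)   [De Morgan]
≡ (NOT x3 AND x2) OR (NOT x5 AND NOT x4) OR (x4 AND NOT x3 AND NOT x2) OR (NOT x4 AND x3 AND NOT x2)   [distribute AND over OR]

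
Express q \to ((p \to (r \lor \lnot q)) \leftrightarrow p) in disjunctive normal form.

\lnot q \lor (p \land r)

q \to ((p \to (r \lor \lnot q)) \leftrightarrow p)
≡ \lnot q \lor ((p \to (r \lor \lnot q)) \leftrightarrow p)   [eliminate \to]
≡ \lnot q \lor (((p \to (r \lor \lnot q)) \to p) \land (p \to (p \to (r \lor \lnot q))))   [eliminate \leftrightarrow]
≡ \lnot q \lor ((\lnot (p \to (r \lor \lnot q)) \lor p) \land (p \to (p \to (r \lor \lnot q))))   [eliminate \to]
≡ \lnot q \lor ((\lnot (\lnot p \lor r \lor \lnot q) \lor p) \land (p \to (p \to (r \lor \lnot q))))   [eliminate \to]
≡ \lnot q \lor ((\lnot (\lnot p \lor r \lor \lnot q) \lor p) \land (\lnot p \lor (p \to (r \lor \lnot q))))   [eliminate \to]
≡ \lnot q \lor ((\lnot (\lnot p \lor r \lor \lnot q) \lor p) \land (\lnot p \lor \lnot p \lor r \lor \lnot q))   [eliminate \to]
≡ \lnot q \lor (((\lnot \lnot p \land \lnot r \land \lnot \lnot q) \lor p) \land (\lnot p \lor \lnot p \lor r \lor \lnot q))   [De Morgan]
≡ \lnot q \lor (((p \land \lnot r \land \lnot \lnot q) \lor p) \land (\lnot p \lor \lnot p \lor r \lor \lnot q))   [double negation]
≡ \lnot q \lor (((p \land \lnot r \land q) \lor p) \land (\lnot p \lor \lnot p \lor r \lor \lnot q))   [double negation]
≡ \lnot q \lor (p \land \lnot r \land q \land \lnot p) \lor (p \land \lnot r \land q \land \lnot p) \lor (p \land \lnot r \land q \land r) \lor (p \land \lnot r \land q \land \lnot q) \lor (p \land \lnot p) \lor (p \land \lnot p) \lor (p \land r) \lor (p \land \lnot q)   [distribute \land over \lor]
≡ \lnot q \lor (p \land r)   [simplify]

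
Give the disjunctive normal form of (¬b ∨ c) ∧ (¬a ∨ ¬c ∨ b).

(¬b ∨ c) ∧ (¬a ∨ ¬c ∨ b)
= (¬b ∧ ¬a) ∨ (¬b ∧ ¬c) ∨ (¬b ∧ b) ∨ (c ∧ ¬a) ∨ (c ∧ ¬c) ∨ (c ∧ b)   [distribute ∧ over ∨]
= (¬b ∧ ¬a) ∨ (¬b ∧ ¬c) ∨ (c ∧ ¬a) ∨ (c ∧ b)   [simplify]

(¬b ∧ ¬a) ∨ (¬b ∧ ¬c) ∨ (c ∧ ¬a) ∨ (c ∧ b)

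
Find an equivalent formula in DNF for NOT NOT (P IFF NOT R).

(NOT P AND R) OR (NOT R AND P)

NOT NOT (P IFF NOT R)
= NOT NOT ((P IMPLIES NOT R) AND (NOT R IMPLIES P))   [eliminate IFF]
= NOT NOT ((NOT P OR NOT R) AND (NOT R IMPLIES P))   [eliminate IMPLIES]
= NOT NOT ((NOT P OR NOT R) AND (NOT NOT R OR P))   [eliminate IMPLIES]
= (NOT P OR NOT R) AND (NOT NOT R OR P)   [double negation]
= (NOT P OR NOT R) AND (R OR P)   [double negation]
= (NOT P AND R) OR (NOT P AND P) OR (NOT R AND R) OR (NOT R AND P)   [distribute AND over OR]
= (NOT P AND R) OR (NOT R AND P)   [simplify]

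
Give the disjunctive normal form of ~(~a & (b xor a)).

~(~a & (b xor a))
= ~(~a & ((b & ~a) | (~b & a)))   [expand xor]
= ~~a | ~((b & ~a) | (~b & a))   [De Morgan]
= a | ~((b & ~a) | (~b & a))   [double negation]
= a | (~(b & ~a) & ~(~b & a))   [De Morgan]
= a | ((~b | ~~a) & ~(~b & a))   [De Morgan]
= a | ((~b | a) & ~(~b & a))   [double negation]
= a | ((~b | a) & (~~b | ~a))   [De Morgan]
= a | ((~b | a) & (b | ~a))   [double negation]
= a | (~b & b) | (~b & ~a) | (a & b) | (a & ~a)   [distribute & over |]
= a | (~b & ~a)   [simplify]

a | (~b & ~a)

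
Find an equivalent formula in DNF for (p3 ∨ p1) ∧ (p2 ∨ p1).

(p3 ∧ p2) ∨ p1

(p3 ∨ p1) ∧ (p2 ∨ p1)
= (p3 ∧ p2) ∨ (p3 ∧ p1) ∨ (p1 ∧ p2) ∨ (p1 ∧ p1)   (distribute ∧ over ∨)
= (p3 ∧ p2) ∨ p1   (simplify)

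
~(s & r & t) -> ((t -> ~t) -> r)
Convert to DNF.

t | r

~(s & r & t) -> ((t -> ~t) -> r)
≡ ~~(s & r & t) | ((t -> ~t) -> r)   (eliminate ->)
≡ ~~(s & r & t) | ~(t -> ~t) | r   (eliminate ->)
≡ ~~(s & r & t) | ~(~t | ~t) | r   (eliminate ->)
≡ (s & r & t) | ~(~t | ~t) | r   (double negation)
≡ (s & r & t) | (~~t & ~~t) | r   (De Morgan)
≡ (s & r & t) | (t & ~~t) | r   (double negation)
≡ (s & r & t) | (t & t) | r   (double negation)
≡ t | r   (simplify)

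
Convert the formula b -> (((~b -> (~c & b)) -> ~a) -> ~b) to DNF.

b -> (((~b -> (~c & b)) -> ~a) -> ~b)
≡ ~b | (((~b -> (~c & b)) -> ~a) -> ~b)   [eliminate ->]
≡ ~b | ~((~b -> (~c & b)) -> ~a) | ~b   [eliminate ->]
≡ ~b | ~(~(~b -> (~c & b)) | ~a) | ~b   [eliminate ->]
≡ ~b | ~(~(~~b | (~c & b)) | ~a) | ~b   [eliminate ->]
≡ ~b | (~~(~~b | (~c & b)) & ~~a) | ~b   [De Morgan]
≡ ~b | ((~~b | (~c & b)) & ~~a) | ~b   [double negation]
≡ ~b | ((b | (~c & b)) & ~~a) | ~b   [double negation]
≡ ~b | ((b | (~c & b)) & a) | ~b   [double negation]
≡ ~b | (b & a) | (~c & b & a) | ~b   [distribute & over |]
≡ ~b | (b & a)   [simplify]

~b | (b & a)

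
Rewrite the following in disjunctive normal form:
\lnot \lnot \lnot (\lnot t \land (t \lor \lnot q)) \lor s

t \lor (\lnot t \land q) \lor s

\lnot \lnot \lnot (\lnot t \land (t \lor \lnot q)) \lor s
= \lnot (\lnot t \land (t \lor \lnot q)) \lor s   (double negation)
= \lnot \lnot t \lor \lnot (t \lor \lnot q) \lor s   (De Morgan)
= t \lor \lnot (t \lor \lnot q) \lor s   (double negation)
= t \lor (\lnot t \land \lnot \lnot q) \lor s   (De Morgan)
= t \lor (\lnot t \land q) \lor s   (double negation)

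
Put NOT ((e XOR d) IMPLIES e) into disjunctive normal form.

NOT ((e XOR d) IMPLIES e)
⇔ NOT (NOT (e XOR d) OR e)   [eliminate IMPLIES]
⇔ NOT (NOT ((e AND NOT d) OR (NOT e AND d)) OR e)   [expand XOR]
⇔ NOT NOT ((e AND NOT d) OR (NOT e AND d)) AND NOT e   [De Morgan]
⇔ ((e AND NOT d) OR (NOT e AND d)) AND NOT e   [double negation]
⇔ (e AND NOT d AND NOT e) OR (NOT e AND d AND NOT e)   [distribute AND over OR]
⇔ NOT e AND d   [simplify]

NOT e AND d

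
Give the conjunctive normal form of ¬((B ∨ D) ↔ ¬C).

(B ∨ D ∨ ¬C) ∧ (C ∨ ¬B) ∧ (C ∨ ¬D)

¬((B ∨ D) ↔ ¬C)
= ¬(((B ∨ D) → ¬C) ∧ (¬C → (B ∨ D)))   (eliminate ↔)
= ¬((¬(B ∨ D) ∨ ¬C) ∧ (¬C → (B ∨ D)))   (eliminate →)
= ¬((¬(B ∨ D) ∨ ¬C) ∧ (¬¬C ∨ B ∨ D))   (eliminate →)
= ¬(¬(B ∨ D) ∨ ¬C) ∨ ¬(¬¬C ∨ B ∨ D)   (De Morgan)
= (¬¬(B ∨ D) ∧ ¬¬C) ∨ ¬(¬¬C ∨ B ∨ D)   (De Morgan)
= ((B ∨ D) ∧ ¬¬C) ∨ ¬(¬¬C ∨ B ∨ D)   (double negation)
= ((B ∨ D) ∧ C) ∨ ¬(¬¬C ∨ B ∨ D)   (double negation)
= ((B ∨ D) ∧ C) ∨ (¬¬¬C ∧ ¬B ∧ ¬D)   (De Morgan)
= ((B ∨ D) ∧ C) ∨ (¬C ∧ ¬B ∧ ¬D)   (double negation)
= (B ∨ D ∨ ¬C) ∧ (B ∨ D ∨ ¬B) ∧ (B ∨ D ∨ ¬D) ∧ (C ∨ ¬C) ∧ (C ∨ ¬B) ∧ (C ∨ ¬D)   (distribute ∨ over ∧)
= (B ∨ D ∨ ¬C) ∧ (C ∨ ¬B) ∧ (C ∨ ¬D)   (simplify)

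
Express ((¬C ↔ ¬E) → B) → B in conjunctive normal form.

((¬C ↔ ¬E) → B) → B
≡ ¬((¬C ↔ ¬E) → B) ∨ B   (eliminate →)
≡ ¬(¬(¬C ↔ ¬E) ∨ B) ∨ B   (eliminate →)
≡ ¬(¬((¬C → ¬E) ∧ (¬E → ¬C)) ∨ B) ∨ B   (eliminate ↔)
≡ ¬(¬((¬¬C ∨ ¬E) ∧ (¬E → ¬C)) ∨ B) ∨ B   (eliminate →)
≡ ¬(¬((¬¬C ∨ ¬E) ∧ (¬¬E ∨ ¬C)) ∨ B) ∨ B   (eliminate →)
≡ (¬¬((¬¬C ∨ ¬E) ∧ (¬¬E ∨ ¬C)) ∧ ¬B) ∨ B   (De Morgan)
≡ ((¬¬C ∨ ¬E) ∧ (¬¬E ∨ ¬C) ∧ ¬B) ∨ B   (double negation)
≡ ((C ∨ ¬E) ∧ (¬¬E ∨ ¬C) ∧ ¬B) ∨ B   (double negation)
≡ ((C ∨ ¬E) ∧ (E ∨ ¬C) ∧ ¬B) ∨ B   (double negation)
≡ (C ∨ ¬E ∨ B) ∧ (E ∨ ¬C ∨ B) ∧ (¬B ∨ B)   (distribute ∨ over ∧)
≡ (C ∨ ¬E ∨ B) ∧ (E ∨ ¬C ∨ B)   (simplify)

(C ∨ ¬E ∨ B) ∧ (E ∨ ¬C ∨ B)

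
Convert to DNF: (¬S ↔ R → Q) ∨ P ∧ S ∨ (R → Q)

(¬S ↔ R → Q) ∨ P ∧ S ∨ (R → Q)
≡ (¬S → (R → Q)) ∧ ((R → Q) → ¬S) ∨ P ∧ S ∨ (R → Q)   [eliminate ↔]
≡ (¬¬S ∨ (R → Q)) ∧ ((R → Q) → ¬S) ∨ P ∧ S ∨ (R → Q)   [eliminate →]
≡ (¬¬S ∨ ¬R ∨ Q) ∧ ((R → Q) → ¬S) ∨ P ∧ S ∨ (R → Q)   [eliminate →]
≡ (¬¬S ∨ ¬R ∨ Q) ∧ (¬(R → Q) ∨ ¬S) ∨ P ∧ S ∨ (R → Q)   [eliminate →]
≡ (¬¬S ∨ ¬R ∨ Q) ∧ (¬(¬R ∨ Q) ∨ ¬S) ∨ P ∧ S ∨ (R → Q)   [eliminate →]
≡ (¬¬S ∨ ¬R ∨ Q) ∧ (¬(¬R ∨ Q) ∨ ¬S) ∨ P ∧ S ∨ ¬R ∨ Q   [eliminate →]
≡ (S ∨ ¬R ∨ Q) ∧ (¬(¬R ∨ Q) ∨ ¬S) ∨ P ∧ S ∨ ¬R ∨ Q   [double negation]
≡ (S ∨ ¬R ∨ Q) ∧ (¬¬R ∧ ¬Q ∨ ¬S) ∨ P ∧ S ∨ ¬R ∨ Q   [De Morgan]
≡ (S ∨ ¬R ∨ Q) ∧ (R ∧ ¬Q ∨ ¬S) ∨ P ∧ S ∨ ¬R ∨ Q   [double negation]
≡ S ∧ R ∧ ¬Q ∨ S ∧ ¬S ∨ ¬R ∧ R ∧ ¬Q ∨ ¬R ∧ ¬S ∨ Q ∧ R ∧ ¬Q ∨ Q ∧ ¬S ∨ P ∧ S ∨ ¬R ∨ Q   [distribute ∧ over ∨]
≡ S ∧ R ∧ ¬Q ∨ P ∧ S ∨ ¬R ∨ Q   [simplify]

S ∧ R ∧ ¬Q ∨ P ∧ S ∨ ¬R ∨ Q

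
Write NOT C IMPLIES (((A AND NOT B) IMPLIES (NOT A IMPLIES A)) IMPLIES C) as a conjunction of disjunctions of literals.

(C OR A) AND (C OR NOT B) AND (C OR NOT A)

NOT C IMPLIES (((A AND NOT B) IMPLIES (NOT A IMPLIES A)) IMPLIES C)
≡ NOT NOT C OR (((A AND NOT B) IMPLIES (NOT A IMPLIES A)) IMPLIES C)   (eliminate IMPLIES)
≡ NOT NOT C OR NOT ((A AND NOT B) IMPLIES (NOT A IMPLIES A)) OR C   (eliminate IMPLIES)
≡ NOT NOT C OR NOT (NOT (A AND NOT B) OR (NOT A IMPLIES A)) OR C   (eliminate IMPLIES)
≡ NOT NOT C OR NOT (NOT (A AND NOT B) OR NOT NOT A OR A) OR C   (eliminate IMPLIES)
≡ C OR NOT (NOT (A AND NOT B) OR NOT NOT A OR A) OR C   (double negation)
≡ C OR (NOT NOT (A AND NOT B) AND NOT NOT NOT A AND NOT A) OR C   (De Morgan)
≡ C OR (A AND NOT B AND NOT NOT NOT A AND NOT A) OR C   (double negation)
≡ C OR (A AND NOT B AND NOT A AND NOT A) OR C   (double negation)
≡ (C OR A OR C) AND (C OR NOT B OR C) AND (C OR NOT A OR C) AND (C OR NOT A OR C)   (distribute OR over AND)
≡ (C OR A) AND (C OR NOT B) AND (C OR NOT A)   (simplify)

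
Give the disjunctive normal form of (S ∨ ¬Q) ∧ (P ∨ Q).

(S ∧ P) ∨ (S ∧ Q) ∨ (¬Q ∧ P)

(S ∨ ¬Q) ∧ (P ∨ Q)
⇔ (S ∧ P) ∨ (S ∧ Q) ∨ (¬Q ∧ P) ∨ (¬Q ∧ Q)   — distribute ∧ over ∨
⇔ (S ∧ P) ∨ (S ∧ Q) ∨ (¬Q ∧ P)   — simplify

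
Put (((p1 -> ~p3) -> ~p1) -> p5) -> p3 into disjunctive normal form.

(~p1 & ~p5) | p3

(((p1 -> ~p3) -> ~p1) -> p5) -> p3
≡ ~(((p1 -> ~p3) -> ~p1) -> p5) | p3   (eliminate ->)
≡ ~(~((p1 -> ~p3) -> ~p1) | p5) | p3   (eliminate ->)
≡ ~(~(~(p1 -> ~p3) | ~p1) | p5) | p3   (eliminate ->)
≡ ~(~(~(~p1 | ~p3) | ~p1) | p5) | p3   (eliminate ->)
≡ (~~(~(~p1 | ~p3) | ~p1) & ~p5) | p3   (De Morgan)
≡ ((~(~p1 | ~p3) | ~p1) & ~p5) | p3   (double negation)
≡ (((~~p1 & ~~p3) | ~p1) & ~p5) | p3   (De Morgan)
≡ (((p1 & ~~p3) | ~p1) & ~p5) | p3   (double negation)
≡ (((p1 & p3) | ~p1) & ~p5) | p3   (double negation)
≡ (p1 & p3 & ~p5) | (~p1 & ~p5) | p3   (distribute & over |)
≡ (~p1 & ~p5) | p3   (simplify)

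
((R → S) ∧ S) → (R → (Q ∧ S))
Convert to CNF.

((R → S) ∧ S) → (R → (Q ∧ S))
≡ ¬((R → S) ∧ S) ∨ (R → (Q ∧ S))   [eliminate →]
≡ ¬((¬R ∨ S) ∧ S) ∨ (R → (Q ∧ S))   [eliminate →]
≡ ¬((¬R ∨ S) ∧ S) ∨ ¬R ∨ (Q ∧ S)   [eliminate →]
≡ ¬(¬R ∨ S) ∨ ¬S ∨ ¬R ∨ (Q ∧ S)   [De Morgan]
≡ (¬¬R ∧ ¬S) ∨ ¬S ∨ ¬R ∨ (Q ∧ S)   [De Morgan]
≡ (R ∧ ¬S) ∨ ¬S ∨ ¬R ∨ (Q ∧ S)   [double negation]
≡ (R ∨ ¬S ∨ ¬R ∨ Q) ∧ (R ∨ ¬S ∨ ¬R ∨ S) ∧ (¬S ∨ ¬S ∨ ¬R ∨ Q) ∧ (¬S ∨ ¬S ∨ ¬R ∨ S)   [distribute ∨ over ∧]
≡ ¬S ∨ ¬R ∨ Q   [simplify]

¬S ∨ ¬R ∨ Q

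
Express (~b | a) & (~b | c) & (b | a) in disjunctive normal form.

(~b | a) & (~b | c) & (b | a)
≡ (~b & ~b & b) | (~b & ~b & a) | (~b & c & b) | (~b & c & a) | (a & ~b & b) | (a & ~b & a) | (a & c & b) | (a & c & a)
≡ (~b & a) | (a & c)

(~b & a) | (a & c)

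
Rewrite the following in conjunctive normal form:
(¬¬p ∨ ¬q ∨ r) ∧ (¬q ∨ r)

¬q ∨ r

(¬¬p ∨ ¬q ∨ r) ∧ (¬q ∨ r)
⇔ (p ∨ ¬q ∨ r) ∧ (¬q ∨ r)   — double negation
⇔ ¬q ∨ r   — simplify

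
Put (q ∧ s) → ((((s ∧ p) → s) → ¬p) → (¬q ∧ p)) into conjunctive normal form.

¬q ∨ ¬s ∨ p

(q ∧ s) → ((((s ∧ p) → s) → ¬p) → (¬q ∧ p))
= ¬(q ∧ s) ∨ ((((s ∧ p) → s) → ¬p) → (¬q ∧ p))   (eliminate →)
= ¬(q ∧ s) ∨ ¬(((s ∧ p) → s) → ¬p) ∨ (¬q ∧ p)   (eliminate →)
= ¬(q ∧ s) ∨ ¬(¬((s ∧ p) → s) ∨ ¬p) ∨ (¬q ∧ p)   (eliminate →)
= ¬(q ∧ s) ∨ ¬(¬(¬(s ∧ p) ∨ s) ∨ ¬p) ∨ (¬q ∧ p)   (eliminate →)
= ¬q ∨ ¬s ∨ ¬(¬(¬(s ∧ p) ∨ s) ∨ ¬p) ∨ (¬q ∧ p)   (De Morgan)
= ¬q ∨ ¬s ∨ (¬¬(¬(s ∧ p) ∨ s) ∧ ¬¬p) ∨ (¬q ∧ p)   (De Morgan)
= ¬q ∨ ¬s ∨ ((¬(s ∧ p) ∨ s) ∧ ¬¬p) ∨ (¬q ∧ p)   (double negation)
= ¬q ∨ ¬s ∨ ((¬s ∨ ¬p ∨ s) ∧ ¬¬p) ∨ (¬q ∧ p)   (De Morgan)
= ¬q ∨ ¬s ∨ ((¬s ∨ ¬p ∨ s) ∧ p) ∨ (¬q ∧ p)   (double negation)
= (¬q ∨ ¬s ∨ ¬s ∨ ¬p ∨ s ∨ ¬q) ∧ (¬q ∨ ¬s ∨ ¬s ∨ ¬p ∨ s ∨ p) ∧ (¬q ∨ ¬s ∨ p ∨ ¬q) ∧ (¬q ∨ ¬s ∨ p ∨ p)   (distribute ∨ over ∧)
= ¬q ∨ ¬s ∨ p   (simplify)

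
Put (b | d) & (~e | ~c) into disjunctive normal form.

(b & ~e) | (b & ~c) | (d & ~e) | (d & ~c)

(b | d) & (~e | ~c)
= (b & ~e) | (b & ~c) | (d & ~e) | (d & ~c)   (distribute & over |)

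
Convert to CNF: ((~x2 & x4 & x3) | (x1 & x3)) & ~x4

(~x2 | x1) & (x4 | x1) & x3 & ~x4

((~x2 & x4 & x3) | (x1 & x3)) & ~x4
≡ (~x2 | x1) & (~x2 | x3) & (x4 | x1) & (x4 | x3) & (x3 | x1) & (x3 | x3) & ~x4   [distribute | over &]
≡ (~x2 | x1) & (x4 | x1) & x3 & ~x4   [simplify]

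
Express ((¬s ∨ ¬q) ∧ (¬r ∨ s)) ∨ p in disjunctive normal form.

(¬s ∧ ¬r) ∨ (¬q ∧ ¬r) ∨ (¬q ∧ s) ∨ p

((¬s ∨ ¬q) ∧ (¬r ∨ s)) ∨ p
≡ (¬s ∧ ¬r) ∨ (¬s ∧ s) ∨ (¬q ∧ ¬r) ∨ (¬q ∧ s) ∨ p   [distribute ∧ over ∨]
≡ (¬s ∧ ¬r) ∨ (¬q ∧ ¬r) ∨ (¬q ∧ s) ∨ p   [simplify]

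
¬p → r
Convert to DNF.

p ∨ r

¬p → r
= ¬¬p ∨ r   [eliminate →]
= p ∨ r   [double negation]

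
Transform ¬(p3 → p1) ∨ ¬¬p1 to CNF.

¬(p3 → p1) ∨ ¬¬p1
⇔ ¬(¬p3 ∨ p1) ∨ ¬¬p1   [eliminate →]
⇔ (¬¬p3 ∧ ¬p1) ∨ ¬¬p1   [De Morgan]
⇔ (p3 ∧ ¬p1) ∨ ¬¬p1   [double negation]
⇔ (p3 ∧ ¬p1) ∨ p1   [double negation]
⇔ (p3 ∨ p1) ∧ (¬p1 ∨ p1)   [distribute ∨ over ∧]
⇔ p3 ∨ p1   [simplify]

p3 ∨ p1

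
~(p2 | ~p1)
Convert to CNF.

~(p2 | ~p1)
≡ ~p2 & ~~p1   (De Morgan)
≡ ~p2 & p1   (double negation)

~p2 & p1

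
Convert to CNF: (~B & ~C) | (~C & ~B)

(~B & ~C) | (~C & ~B)
⇔ (~B | ~C) & (~B | ~B) & (~C | ~C) & (~C | ~B)   [distribute | over &]
⇔ ~B & ~C   [simplify]

~B & ~C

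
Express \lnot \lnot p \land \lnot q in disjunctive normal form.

p \land \lnot q

\lnot \lnot p \land \lnot q
= p \land \lnot q   (double negation)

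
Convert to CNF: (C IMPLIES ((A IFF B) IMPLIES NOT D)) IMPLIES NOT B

(C IMPLIES ((A IFF B) IMPLIES NOT D)) IMPLIES NOT B
⇔ NOT (C IMPLIES ((A IFF B) IMPLIES NOT D)) OR NOT B   — eliminate IMPLIES
⇔ NOT (NOT C OR ((A IFF B) IMPLIES NOT D)) OR NOT B   — eliminate IMPLIES
⇔ NOT (NOT C OR NOT (A IFF B) OR NOT D) OR NOT B   — eliminate IMPLIES
⇔ NOT (NOT C OR NOT ((A IMPLIES B) AND (B IMPLIES A)) OR NOT D) OR NOT B   — eliminate IFF
⇔ NOT (NOT C OR NOT ((NOT A OR B) AND (B IMPLIES A)) OR NOT D) OR NOT B   — eliminate IMPLIES
⇔ NOT (NOT C OR NOT ((NOT A OR B) AND (NOT B OR A)) OR NOT D) OR NOT B   — eliminate IMPLIES
⇔ (NOT NOT C AND NOT NOT ((NOT A OR B) AND (NOT B OR A)) AND NOT NOT D) OR NOT B   — De Morgan
⇔ (C AND NOT NOT ((NOT A OR B) AND (NOT B OR A)) AND NOT NOT D) OR NOT B   — double negation
⇔ (C AND (NOT A OR B) AND (NOT B OR A) AND NOT NOT D) OR NOT B   — double negation
⇔ (C AND (NOT A OR B) AND (NOT B OR A) AND D) OR NOT B   — double negation
⇔ (C OR NOT B) AND (NOT A OR B OR NOT B) AND (NOT B OR A OR NOT B) AND (D OR NOT B)   — distribute OR over AND
⇔ (C OR NOT B) AND (NOT B OR A) AND (D OR NOT B)   — simplify

(C OR NOT B) AND (NOT B OR A) AND (D OR NOT B)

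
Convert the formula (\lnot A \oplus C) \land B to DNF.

(\lnot A \oplus C) \land B
⇔ ((\lnot A \land \lnot C) \lor (\lnot \lnot A \land C)) \land B   — expand \oplus
⇔ ((\lnot A \land \lnot C) \lor (A \land C)) \land B   — double negation
⇔ (\lnot A \land \lnot C \land B) \lor (A \land C \land B)   — distribute \land over \lor

(\lnot A \land \lnot C \land B) \lor (A \land C \land B)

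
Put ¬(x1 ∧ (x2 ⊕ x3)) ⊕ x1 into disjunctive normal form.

¬x1 ∨ (x1 ∧ x2 ∧ ¬x3) ∨ (x1 ∧ ¬x2 ∧ x3)

¬(x1 ∧ (x2 ⊕ x3)) ⊕ x1
⇔ (¬(x1 ∧ (x2 ⊕ x3)) ∧ ¬x1) ∨ (¬¬(x1 ∧ (x2 ⊕ x3)) ∧ x1)   — expand ⊕
⇔ (¬(x1 ∧ ((x2 ∧ ¬x3) ∨ (¬x2 ∧ x3))) ∧ ¬x1) ∨ (¬¬(x1 ∧ (x2 ⊕ x3)) ∧ x1)   — expand ⊕
⇔ (¬(x1 ∧ ((x2 ∧ ¬x3) ∨ (¬x2 ∧ x3))) ∧ ¬x1) ∨ (¬¬(x1 ∧ ((x2 ∧ ¬x3) ∨ (¬x2 ∧ x3))) ∧ x1)   — expand ⊕
⇔ ((¬x1 ∨ ¬((x2 ∧ ¬x3) ∨ (¬x2 ∧ x3))) ∧ ¬x1) ∨ (¬¬(x1 ∧ ((x2 ∧ ¬x3) ∨ (¬x2 ∧ x3))) ∧ x1)   — De Morgan
⇔ ((¬x1 ∨ (¬(x2 ∧ ¬x3) ∧ ¬(¬x2 ∧ x3))) ∧ ¬x1) ∨ (¬¬(x1 ∧ ((x2 ∧ ¬x3) ∨ (¬x2 ∧ x3))) ∧ x1)   — De Morgan
⇔ ((¬x1 ∨ ((¬x2 ∨ ¬¬x3) ∧ ¬(¬x2 ∧ x3))) ∧ ¬x1) ∨ (¬¬(x1 ∧ ((x2 ∧ ¬x3) ∨ (¬x2 ∧ x3))) ∧ x1)   — De Morgan
⇔ ((¬x1 ∨ ((¬x2 ∨ x3) ∧ ¬(¬x2 ∧ x3))) ∧ ¬x1) ∨ (¬¬(x1 ∧ ((x2 ∧ ¬x3) ∨ (¬x2 ∧ x3))) ∧ x1)   — double negation
⇔ ((¬x1 ∨ ((¬x2 ∨ x3) ∧ (¬¬x2 ∨ ¬x3))) ∧ ¬x1) ∨ (¬¬(x1 ∧ ((x2 ∧ ¬x3) ∨ (¬x2 ∧ x3))) ∧ x1)   — De Morgan
⇔ ((¬x1 ∨ ((¬x2 ∨ x3) ∧ (x2 ∨ ¬x3))) ∧ ¬x1) ∨ (¬¬(x1 ∧ ((x2 ∧ ¬x3) ∨ (¬x2 ∧ x3))) ∧ x1)   — double negation
⇔ ((¬x1 ∨ ((¬x2 ∨ x3) ∧ (x2 ∨ ¬x3))) ∧ ¬x1) ∨ (x1 ∧ ((x2 ∧ ¬x3) ∨ (¬x2 ∧ x3)) ∧ x1)   — double negation
⇔ (¬x1 ∧ ¬x1) ∨ (¬x2 ∧ x2 ∧ ¬x1) ∨ (¬x2 ∧ ¬x3 ∧ ¬x1) ∨ (x3 ∧ x2 ∧ ¬x1) ∨ (x3 ∧ ¬x3 ∧ ¬x1) ∨ (x1 ∧ x2 ∧ ¬x3 ∧ x1) ∨ (x1 ∧ ¬x2 ∧ x3 ∧ x1)   — distribute ∧ over ∨
⇔ ¬x1 ∨ (x1 ∧ x2 ∧ ¬x3) ∨ (x1 ∧ ¬x2 ∧ x3)   — simplify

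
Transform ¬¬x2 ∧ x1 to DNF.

x2 ∧ x1

¬¬x2 ∧ x1
≡ x2 ∧ x1   (double negation)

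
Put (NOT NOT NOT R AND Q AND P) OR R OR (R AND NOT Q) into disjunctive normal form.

(NOT R AND Q AND P) OR R

(NOT NOT NOT R AND Q AND P) OR R OR (R AND NOT Q)
⇔ (NOT R AND Q AND P) OR R OR (R AND NOT Q)   (double negation)
⇔ (NOT R AND Q AND P) OR R   (simplify)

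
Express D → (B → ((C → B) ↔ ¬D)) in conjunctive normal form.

D → (B → ((C → B) ↔ ¬D))
⇔ ¬D ∨ (B → ((C → B) ↔ ¬D))   [eliminate →]
⇔ ¬D ∨ ¬B ∨ ((C → B) ↔ ¬D)   [eliminate →]
⇔ ¬D ∨ ¬B ∨ (((C → B) → ¬D) ∧ (¬D → (C → B)))   [eliminate ↔]
⇔ ¬D ∨ ¬B ∨ ((¬(C → B) ∨ ¬D) ∧ (¬D → (C → B)))   [eliminate →]
⇔ ¬D ∨ ¬B ∨ ((¬(¬C ∨ B) ∨ ¬D) ∧ (¬D → (C → B)))   [eliminate →]
⇔ ¬D ∨ ¬B ∨ ((¬(¬C ∨ B) ∨ ¬D) ∧ (¬¬D ∨ (C → B)))   [eliminate →]
⇔ ¬D ∨ ¬B ∨ ((¬(¬C ∨ B) ∨ ¬D) ∧ (¬¬D ∨ ¬C ∨ B))   [eliminate →]
⇔ ¬D ∨ ¬B ∨ (((¬¬C ∧ ¬B) ∨ ¬D) ∧ (¬¬D ∨ ¬C ∨ B))   [De Morgan]
⇔ ¬D ∨ ¬B ∨ (((C ∧ ¬B) ∨ ¬D) ∧ (¬¬D ∨ ¬C ∨ B))   [double negation]
⇔ ¬D ∨ ¬B ∨ (((C ∧ ¬B) ∨ ¬D) ∧ (D ∨ ¬C ∨ B))   [double negation]
⇔ (¬D ∨ ¬B ∨ C ∨ ¬D) ∧ (¬D ∨ ¬B ∨ ¬B ∨ ¬D) ∧ (¬D ∨ ¬B ∨ D ∨ ¬C ∨ B)   [distribute ∨ over ∧]
⇔ ¬D ∨ ¬B   [simplify]

¬D ∨ ¬B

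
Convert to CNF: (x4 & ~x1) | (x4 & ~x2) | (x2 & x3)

(x4 & ~x1) | (x4 & ~x2) | (x2 & x3)
≡ (x4 | x4 | x2) & (x4 | x4 | x3) & (x4 | ~x2 | x2) & (x4 | ~x2 | x3) & (~x1 | x4 | x2) & (~x1 | x4 | x3) & (~x1 | ~x2 | x2) & (~x1 | ~x2 | x3)
≡ (x4 | x2) & (x4 | x3) & (~x1 | ~x2 | x3)

(x4 | x2) & (x4 | x3) & (~x1 | ~x2 | x3)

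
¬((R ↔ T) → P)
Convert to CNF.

(¬R ∨ T) ∧ (¬T ∨ R) ∧ ¬P

¬((R ↔ T) → P)
≡ ¬(¬(R ↔ T) ∨ P)   (eliminate →)
≡ ¬(¬((R → T) ∧ (T → R)) ∨ P)   (eliminate ↔)
≡ ¬(¬((¬R ∨ T) ∧ (T → R)) ∨ P)   (eliminate →)
≡ ¬(¬((¬R ∨ T) ∧ (¬T ∨ R)) ∨ P)   (eliminate →)
≡ ¬¬((¬R ∨ T) ∧ (¬T ∨ R)) ∧ ¬P   (De Morgan)
≡ (¬R ∨ T) ∧ (¬T ∨ R) ∧ ¬P   (double negation)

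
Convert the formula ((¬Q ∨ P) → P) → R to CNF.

(¬Q ∨ P ∨ R) ∧ (¬P ∨ R)

((¬Q ∨ P) → P) → R
= ¬((¬Q ∨ P) → P) ∨ R   — eliminate →
= ¬(¬(¬Q ∨ P) ∨ P) ∨ R   — eliminate →
= (¬¬(¬Q ∨ P) ∧ ¬P) ∨ R   — De Morgan
= ((¬Q ∨ P) ∧ ¬P) ∨ R   — double negation
= (¬Q ∨ P ∨ R) ∧ (¬P ∨ R)   — distribute ∨ over ∧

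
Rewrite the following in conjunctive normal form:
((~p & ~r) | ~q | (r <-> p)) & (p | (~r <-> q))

((~p & ~r) | ~q | (r <-> p)) & (p | (~r <-> q))
≡ ((~p & ~r) | ~q | ((r -> p) & (p -> r))) & (p | (~r <-> q))   (eliminate <->)
≡ ((~p & ~r) | ~q | ((~r | p) & (p -> r))) & (p | (~r <-> q))   (eliminate ->)
≡ ((~p & ~r) | ~q | ((~r | p) & (~p | r))) & (p | (~r <-> q))   (eliminate ->)
≡ ((~p & ~r) | ~q | ((~r | p) & (~p | r))) & (p | ((~r -> q) & (q -> ~r)))   (eliminate <->)
≡ ((~p & ~r) | ~q | ((~r | p) & (~p | r))) & (p | ((~~r | q) & (q -> ~r)))   (eliminate ->)
≡ ((~p & ~r) | ~q | ((~r | p) & (~p | r))) & (p | ((~~r | q) & (~q | ~r)))   (eliminate ->)
≡ ((~p & ~r) | ~q | ((~r | p) & (~p | r))) & (p | ((r | q) & (~q | ~r)))   (double negation)
≡ (~p | ~q | ~r | p) & (~p | ~q | ~p | r) & (~r | ~q | ~r | p) & (~r | ~q | ~p | r) & (p | r | q) & (p | ~q | ~r)   (distribute | over &)
≡ (~p | ~q | r) & (~r | ~q | p) & (p | r | q)   (simplify)

(~p | ~q | r) & (~r | ~q | p) & (p | r | q)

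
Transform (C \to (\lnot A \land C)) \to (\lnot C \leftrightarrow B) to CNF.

(C \to (\lnot A \land C)) \to (\lnot C \leftrightarrow B)
≡ \lnot (C \to (\lnot A \land C)) \lor (\lnot C \leftrightarrow B)
≡ \lnot (\lnot C \lor (\lnot A \land C)) \lor (\lnot C \leftrightarrow B)
≡ \lnot (\lnot C \lor (\lnot A \land C)) \lor ((\lnot C \to B) \land (B \to \lnot C))
≡ \lnot (\lnot C \lor (\lnot A \land C)) \lor ((\lnot \lnot C \lor B) \land (B \to \lnot C))
≡ \lnot (\lnot C \lor (\lnot A \land C)) \lor ((\lnot \lnot C \lor B) \land (\lnot B \lor \lnot C))
≡ (\lnot \lnot C \land \lnot (\lnot A \land C)) \lor ((\lnot \lnot C \lor B) \land (\lnot B \lor \lnot C))
≡ (C \land \lnot (\lnot A \land C)) \lor ((\lnot \lnot C \lor B) \land (\lnot B \lor \lnot C))
≡ (C \land (\lnot \lnot A \lor \lnot C)) \lor ((\lnot \lnot C \lor B) \land (\lnot B \lor \lnot C))
≡ (C \land (A \lor \lnot C)) \lor ((\lnot \lnot C \lor B) \land (\lnot B \lor \lnot C))
≡ (C \land (A \lor \lnot C)) \lor ((C \lor B) \land (\lnot B \lor \lnot C))
≡ (C \lor C \lor B) \land (C \lor \lnot B \lor \lnot C) \land (A \lor \lnot C \lor C \lor B) \land (A \lor \lnot C \lor \lnot B \lor \lnot C)
≡ (C \lor B) \land (A \lor \lnot C \lor \lnot B)

(C \lor B) \land (A \lor \lnot C \lor \lnot B)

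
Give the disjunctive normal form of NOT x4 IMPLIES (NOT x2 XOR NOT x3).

x4 OR (NOT x2 AND x3) OR (x2 AND NOT x3)

NOT x4 IMPLIES (NOT x2 XOR NOT x3)
⇔ NOT NOT x4 OR (NOT x2 XOR NOT x3)   — eliminate IMPLIES
⇔ NOT NOT x4 OR (NOT x2 AND NOT NOT x3) OR (NOT NOT x2 AND NOT x3)   — expand XOR
⇔ x4 OR (NOT x2 AND NOT NOT x3) OR (NOT NOT x2 AND NOT x3)   — double negation
⇔ x4 OR (NOT x2 AND x3) OR (NOT NOT x2 AND NOT x3)   — double negation
⇔ x4 OR (NOT x2 AND x3) OR (x2 AND NOT x3)   — double negation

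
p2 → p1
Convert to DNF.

p2 → p1
≡ ¬p2 ∨ p1   [eliminate →]

¬p2 ∨ p1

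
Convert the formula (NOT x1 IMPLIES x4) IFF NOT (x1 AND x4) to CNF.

(NOT x1 IMPLIES x4) IFF NOT (x1 AND x4)
= ((NOT x1 IMPLIES x4) IMPLIES NOT (x1 AND x4)) AND (NOT (x1 AND x4) IMPLIES (NOT x1 IMPLIES x4))   — eliminate IFF
= (NOT (NOT x1 IMPLIES x4) OR NOT (x1 AND x4)) AND (NOT (x1 AND x4) IMPLIES (NOT x1 IMPLIES x4))   — eliminate IMPLIES
= (NOT (NOT NOT x1 OR x4) OR NOT (x1 AND x4)) AND (NOT (x1 AND x4) IMPLIES (NOT x1 IMPLIES x4))   — eliminate IMPLIES
= (NOT (NOT NOT x1 OR x4) OR NOT (x1 AND x4)) AND (NOT NOT (x1 AND x4) OR (NOT x1 IMPLIES x4))   — eliminate IMPLIES
= (NOT (NOT NOT x1 OR x4) OR NOT (x1 AND x4)) AND (NOT NOT (x1 AND x4) OR NOT NOT x1 OR x4)   — eliminate IMPLIES
= ((NOT NOT NOT x1 AND NOT x4) OR NOT (x1 AND x4)) AND (NOT NOT (x1 AND x4) OR NOT NOT x1 OR x4)   — De Morgan
= ((NOT x1 AND NOT x4) OR NOT (x1 AND x4)) AND (NOT NOT (x1 AND x4) OR NOT NOT x1 OR x4)   — double negation
= ((NOT x1 AND NOT x4) OR NOT x1 OR NOT x4) AND (NOT NOT (x1 AND x4) OR NOT NOT x1 OR x4)   — De Morgan
= ((NOT x1 AND NOT x4) OR NOT x1 OR NOT x4) AND ((x1 AND x4) OR NOT NOT x1 OR x4)   — double negation
= ((NOT x1 AND NOT x4) OR NOT x1 OR NOT x4) AND ((x1 AND x4) OR x1 OR x4)   — double negation
= (NOT x1 OR NOT x1 OR NOT x4) AND (NOT x4 OR NOT x1 OR NOT x4) AND (x1 OR x1 OR x4) AND (x4 OR x1 OR x4)   — distribute OR over AND
= (NOT x1 OR NOT x4) AND (x1 OR x4)   — simplify

(NOT x1 OR NOT x4) AND (x1 OR x4)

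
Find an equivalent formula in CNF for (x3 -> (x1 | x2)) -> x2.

(x3 -> (x1 | x2)) -> x2
⇔ ~(x3 -> (x1 | x2)) | x2   — eliminate ->
⇔ ~(~x3 | x1 | x2) | x2   — eliminate ->
⇔ (~~x3 & ~x1 & ~x2) | x2   — De Morgan
⇔ (x3 & ~x1 & ~x2) | x2   — double negation
⇔ (x3 | x2) & (~x1 | x2) & (~x2 | x2)   — distribute | over &
⇔ (x3 | x2) & (~x1 | x2)   — simplify

(x3 | x2) & (~x1 | x2)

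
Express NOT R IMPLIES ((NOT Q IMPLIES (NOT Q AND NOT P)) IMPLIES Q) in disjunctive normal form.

R OR (NOT Q AND P) OR Q

NOT R IMPLIES ((NOT Q IMPLIES (NOT Q AND NOT P)) IMPLIES Q)
≡ NOT NOT R OR ((NOT Q IMPLIES (NOT Q AND NOT P)) IMPLIES Q)   [eliminate IMPLIES]
≡ NOT NOT R OR NOT (NOT Q IMPLIES (NOT Q AND NOT P)) OR Q   [eliminate IMPLIES]
≡ NOT NOT R OR NOT (NOT NOT Q OR (NOT Q AND NOT P)) OR Q   [eliminate IMPLIES]
≡ R OR NOT (NOT NOT Q OR (NOT Q AND NOT P)) OR Q   [double negation]
≡ R OR (NOT NOT NOT Q AND NOT (NOT Q AND NOT P)) OR Q   [De Morgan]
≡ R OR (NOT Q AND NOT (NOT Q AND NOT P)) OR Q   [double negation]
≡ R OR (NOT Q AND (NOT NOT Q OR NOT NOT P)) OR Q   [De Morgan]
≡ R OR (NOT Q AND (Q OR NOT NOT P)) OR Q   [double negation]
≡ R OR (NOT Q AND (Q OR P)) OR Q   [double negation]
≡ R OR (NOT Q AND Q) OR (NOT Q AND P) OR Q   [distribute AND over OR]
≡ R OR (NOT Q AND P) OR Q   [simplify]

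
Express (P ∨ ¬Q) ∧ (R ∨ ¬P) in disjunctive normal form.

(P ∧ R) ∨ (¬Q ∧ R) ∨ (¬Q ∧ ¬P)

(P ∨ ¬Q) ∧ (R ∨ ¬P)
= (P ∧ R) ∨ (P ∧ ¬P) ∨ (¬Q ∧ R) ∨ (¬Q ∧ ¬P)
= (P ∧ R) ∨ (¬Q ∧ R) ∨ (¬Q ∧ ¬P)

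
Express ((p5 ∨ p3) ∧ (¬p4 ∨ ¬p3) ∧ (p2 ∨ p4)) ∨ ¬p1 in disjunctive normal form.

(p5 ∧ ¬p4 ∧ p2) ∨ (p5 ∧ ¬p3 ∧ p2) ∨ (p5 ∧ ¬p3 ∧ p4) ∨ (p3 ∧ ¬p4 ∧ p2) ∨ ¬p1

((p5 ∨ p3) ∧ (¬p4 ∨ ¬p3) ∧ (p2 ∨ p4)) ∨ ¬p1
= (p5 ∧ ¬p4 ∧ p2) ∨ (p5 ∧ ¬p4 ∧ p4) ∨ (p5 ∧ ¬p3 ∧ p2) ∨ (p5 ∧ ¬p3 ∧ p4) ∨ (p3 ∧ ¬p4 ∧ p2) ∨ (p3 ∧ ¬p4 ∧ p4) ∨ (p3 ∧ ¬p3 ∧ p2) ∨ (p3 ∧ ¬p3 ∧ p4) ∨ ¬p1   [distribute ∧ over ∨]
= (p5 ∧ ¬p4 ∧ p2) ∨ (p5 ∧ ¬p3 ∧ p2) ∨ (p5 ∧ ¬p3 ∧ p4) ∨ (p3 ∧ ¬p4 ∧ p2) ∨ ¬p1   [simplify]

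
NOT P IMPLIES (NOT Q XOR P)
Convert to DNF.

P OR (NOT Q AND NOT P)

NOT P IMPLIES (NOT Q XOR P)
≡ NOT NOT P OR (NOT Q XOR P)
≡ NOT NOT P OR (NOT Q AND NOT P) OR (NOT NOT Q AND P)
≡ P OR (NOT Q AND NOT P) OR (NOT NOT Q AND P)
≡ P OR (NOT Q AND NOT P) OR (Q AND P)
≡ P OR (NOT Q AND NOT P)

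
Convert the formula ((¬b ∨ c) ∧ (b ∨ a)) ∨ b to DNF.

((¬b ∨ c) ∧ (b ∨ a)) ∨ b
= (¬b ∧ b) ∨ (¬b ∧ a) ∨ (c ∧ b) ∨ (c ∧ a) ∨ b   [distribute ∧ over ∨]
= (¬b ∧ a) ∨ (c ∧ a) ∨ b   [simplify]

(¬b ∧ a) ∨ (c ∧ a) ∨ b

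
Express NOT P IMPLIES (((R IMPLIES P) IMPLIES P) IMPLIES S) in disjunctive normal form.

NOT P IMPLIES (((R IMPLIES P) IMPLIES P) IMPLIES S)
= NOT NOT P OR (((R IMPLIES P) IMPLIES P) IMPLIES S)   (eliminate IMPLIES)
= NOT NOT P OR NOT ((R IMPLIES P) IMPLIES P) OR S   (eliminate IMPLIES)
= NOT NOT P OR NOT (NOT (R IMPLIES P) OR P) OR S   (eliminate IMPLIES)
= NOT NOT P OR NOT (NOT (NOT R OR P) OR P) OR S   (eliminate IMPLIES)
= P OR NOT (NOT (NOT R OR P) OR P) OR S   (double negation)
= P OR (NOT NOT (NOT R OR P) AND NOT P) OR S   (De Morgan)
= P OR ((NOT R OR P) AND NOT P) OR S   (double negation)
= P OR (NOT R AND NOT P) OR (P AND NOT P) OR S   (distribute AND over OR)
= P OR (NOT R AND NOT P) OR S   (simplify)

P OR (NOT R AND NOT P) OR S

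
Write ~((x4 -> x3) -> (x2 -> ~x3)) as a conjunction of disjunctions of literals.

~((x4 -> x3) -> (x2 -> ~x3))
≡ ~(~(x4 -> x3) | (x2 -> ~x3))   [eliminate ->]
≡ ~(~(~x4 | x3) | (x2 -> ~x3))   [eliminate ->]
≡ ~(~(~x4 | x3) | ~x2 | ~x3)   [eliminate ->]
≡ ~~(~x4 | x3) & ~~x2 & ~~x3   [De Morgan]
≡ (~x4 | x3) & ~~x2 & ~~x3   [double negation]
≡ (~x4 | x3) & x2 & ~~x3   [double negation]
≡ (~x4 | x3) & x2 & x3   [double negation]
≡ x2 & x3   [simplify]

x2 & x3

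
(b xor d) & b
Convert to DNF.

(b xor d) & b
= ((b & ~d) | (~b & d)) & b   — expand xor
= (b & ~d & b) | (~b & d & b)   — distribute & over |
= b & ~d   — simplify

b & ~d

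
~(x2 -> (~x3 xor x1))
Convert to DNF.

(x2 & x3 & ~x1) | (x2 & x1 & ~x3)

~(x2 -> (~x3 xor x1))
⇔ ~(~x2 | (~x3 xor x1))   [eliminate ->]
⇔ ~(~x2 | (~x3 & ~x1) | (~~x3 & x1))   [expand xor]
⇔ ~~x2 & ~(~x3 & ~x1) & ~(~~x3 & x1)   [De Morgan]
⇔ x2 & ~(~x3 & ~x1) & ~(~~x3 & x1)   [double negation]
⇔ x2 & (~~x3 | ~~x1) & ~(~~x3 & x1)   [De Morgan]
⇔ x2 & (x3 | ~~x1) & ~(~~x3 & x1)   [double negation]
⇔ x2 & (x3 | x1) & ~(~~x3 & x1)   [double negation]
⇔ x2 & (x3 | x1) & (~~~x3 | ~x1)   [De Morgan]
⇔ x2 & (x3 | x1) & (~x3 | ~x1)   [double negation]
⇔ (x2 & x3 & ~x3) | (x2 & x3 & ~x1) | (x2 & x1 & ~x3) | (x2 & x1 & ~x1)   [distribute & over |]
⇔ (x2 & x3 & ~x1) | (x2 & x1 & ~x3)   [simplify]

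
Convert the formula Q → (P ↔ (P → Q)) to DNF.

Q → (P ↔ (P → Q))
≡ ¬Q ∨ (P ↔ (P → Q))
≡ ¬Q ∨ ((P → (P → Q)) ∧ ((P → Q) → P))
≡ ¬Q ∨ ((¬P ∨ (P → Q)) ∧ ((P → Q) → P))
≡ ¬Q ∨ ((¬P ∨ ¬P ∨ Q) ∧ ((P → Q) → P))
≡ ¬Q ∨ ((¬P ∨ ¬P ∨ Q) ∧ (¬(P → Q) ∨ P))
≡ ¬Q ∨ ((¬P ∨ ¬P ∨ Q) ∧ (¬(¬P ∨ Q) ∨ P))
≡ ¬Q ∨ ((¬P ∨ ¬P ∨ Q) ∧ ((¬¬P ∧ ¬Q) ∨ P))
≡ ¬Q ∨ ((¬P ∨ ¬P ∨ Q) ∧ ((P ∧ ¬Q) ∨ P))
≡ ¬Q ∨ (¬P ∧ P ∧ ¬Q) ∨ (¬P ∧ P) ∨ (¬P ∧ P ∧ ¬Q) ∨ (¬P ∧ P) ∨ (Q ∧ P ∧ ¬Q) ∨ (Q ∧ P)
≡ ¬Q ∨ (Q ∧ P)

¬Q ∨ (Q ∧ P)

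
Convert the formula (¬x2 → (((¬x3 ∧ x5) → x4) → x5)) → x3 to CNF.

(¬x2 → (((¬x3 ∧ x5) → x4) → x5)) → x3
≡ ¬(¬x2 → (((¬x3 ∧ x5) → x4) → x5)) ∨ x3   [eliminate →]
≡ ¬(¬¬x2 ∨ (((¬x3 ∧ x5) → x4) → x5)) ∨ x3   [eliminate →]
≡ ¬(¬¬x2 ∨ ¬((¬x3 ∧ x5) → x4) ∨ x5) ∨ x3   [eliminate →]
≡ ¬(¬¬x2 ∨ ¬(¬(¬x3 ∧ x5) ∨ x4) ∨ x5) ∨ x3   [eliminate →]
≡ (¬¬¬x2 ∧ ¬¬(¬(¬x3 ∧ x5) ∨ x4) ∧ ¬x5) ∨ x3   [De Morgan]
≡ (¬x2 ∧ ¬¬(¬(¬x3 ∧ x5) ∨ x4) ∧ ¬x5) ∨ x3   [double negation]
≡ (¬x2 ∧ (¬(¬x3 ∧ x5) ∨ x4) ∧ ¬x5) ∨ x3   [double negation]
≡ (¬x2 ∧ (¬¬x3 ∨ ¬x5 ∨ x4) ∧ ¬x5) ∨ x3   [De Morgan]
≡ (¬x2 ∧ (x3 ∨ ¬x5 ∨ x4) ∧ ¬x5) ∨ x3   [double negation]
≡ (¬x2 ∨ x3) ∧ (x3 ∨ ¬x5 ∨ x4 ∨ x3) ∧ (¬x5 ∨ x3)   [distribute ∨ over ∧]
≡ (¬x2 ∨ x3) ∧ (¬x5 ∨ x3)   [simplify]

(¬x2 ∨ x3) ∧ (¬x5 ∨ x3)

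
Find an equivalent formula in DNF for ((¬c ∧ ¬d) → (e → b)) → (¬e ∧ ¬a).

((¬c ∧ ¬d) → (e → b)) → (¬e ∧ ¬a)
= ¬((¬c ∧ ¬d) → (e → b)) ∨ (¬e ∧ ¬a)   [eliminate →]
= ¬(¬(¬c ∧ ¬d) ∨ (e → b)) ∨ (¬e ∧ ¬a)   [eliminate →]
= ¬(¬(¬c ∧ ¬d) ∨ ¬e ∨ b) ∨ (¬e ∧ ¬a)   [eliminate →]
= (¬¬(¬c ∧ ¬d) ∧ ¬¬e ∧ ¬b) ∨ (¬e ∧ ¬a)   [De Morgan]
= (¬c ∧ ¬d ∧ ¬¬e ∧ ¬b) ∨ (¬e ∧ ¬a)   [double negation]
= (¬c ∧ ¬d ∧ e ∧ ¬b) ∨ (¬e ∧ ¬a)   [double negation]

(¬c ∧ ¬d ∧ e ∧ ¬b) ∨ (¬e ∧ ¬a)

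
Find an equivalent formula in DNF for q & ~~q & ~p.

q & ~p

q & ~~q & ~p
≡ q & q & ~p   (double negation)
≡ q & ~p   (simplify)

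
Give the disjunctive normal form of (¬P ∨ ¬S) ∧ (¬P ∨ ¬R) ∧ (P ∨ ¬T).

(¬P ∨ ¬S) ∧ (¬P ∨ ¬R) ∧ (P ∨ ¬T)
= (¬P ∧ ¬P ∧ P) ∨ (¬P ∧ ¬P ∧ ¬T) ∨ (¬P ∧ ¬R ∧ P) ∨ (¬P ∧ ¬R ∧ ¬T) ∨ (¬S ∧ ¬P ∧ P) ∨ (¬S ∧ ¬P ∧ ¬T) ∨ (¬S ∧ ¬R ∧ P) ∨ (¬S ∧ ¬R ∧ ¬T)   [distribute ∧ over ∨]
= (¬P ∧ ¬T) ∨ (¬S ∧ ¬R ∧ P) ∨ (¬S ∧ ¬R ∧ ¬T)   [simplify]

(¬P ∧ ¬T) ∨ (¬S ∧ ¬R ∧ P) ∨ (¬S ∧ ¬R ∧ ¬T)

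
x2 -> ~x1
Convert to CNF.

~x2 | ~x1

x2 -> ~x1
⇔ ~x2 | ~x1   (eliminate ->)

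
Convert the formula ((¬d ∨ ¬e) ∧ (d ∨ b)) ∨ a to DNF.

((¬d ∨ ¬e) ∧ (d ∨ b)) ∨ a
≡ (¬d ∧ d) ∨ (¬d ∧ b) ∨ (¬e ∧ d) ∨ (¬e ∧ b) ∨ a
≡ (¬d ∧ b) ∨ (¬e ∧ d) ∨ (¬e ∧ b) ∨ a

(¬d ∧ b) ∨ (¬e ∧ d) ∨ (¬e ∧ b) ∨ a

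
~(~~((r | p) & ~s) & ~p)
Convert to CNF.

~r | s | p

~(~~((r | p) & ~s) & ~p)
= ~~~((r | p) & ~s) | ~~p
= ~((r | p) & ~s) | ~~p
= ~(r | p) | ~~s | ~~p
= (~r & ~p) | ~~s | ~~p
= (~r & ~p) | s | ~~p
= (~r & ~p) | s | p
= (~r | s | p) & (~p | s | p)
= ~r | s | p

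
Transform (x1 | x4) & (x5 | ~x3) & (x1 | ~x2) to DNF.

(x1 & x5) | (x1 & ~x3) | (x4 & x5 & ~x2) | (x4 & ~x3 & ~x2)

(x1 | x4) & (x5 | ~x3) & (x1 | ~x2)
= (x1 & x5 & x1) | (x1 & x5 & ~x2) | (x1 & ~x3 & x1) | (x1 & ~x3 & ~x2) | (x4 & x5 & x1) | (x4 & x5 & ~x2) | (x4 & ~x3 & x1) | (x4 & ~x3 & ~x2)   — distribute & over |
= (x1 & x5) | (x1 & ~x3) | (x4 & x5 & ~x2) | (x4 & ~x3 & ~x2)   — simplify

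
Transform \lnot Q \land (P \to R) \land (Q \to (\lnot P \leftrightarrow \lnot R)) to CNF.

\lnot Q \land (\lnot P \lor R)

\lnot Q \land (P \to R) \land (Q \to (\lnot P \leftrightarrow \lnot R))
≡ \lnot Q \land (\lnot P \lor R) \land (Q \to (\lnot P \leftrightarrow \lnot R))   — eliminate \to
≡ \lnot Q \land (\lnot P \lor R) \land (\lnot Q \lor (\lnot P \leftrightarrow \lnot R))   — eliminate \to
≡ \lnot Q \land (\lnot P \lor R) \land (\lnot Q \lor ((\lnot P \to \lnot R) \land (\lnot R \to \lnot P)))   — eliminate \leftrightarrow
≡ \lnot Q \land (\lnot P \lor R) \land (\lnot Q \lor ((\lnot \lnot P \lor \lnot R) \land (\lnot R \to \lnot P)))   — eliminate \to
≡ \lnot Q \land (\lnot P \lor R) \land (\lnot Q \lor ((\lnot \lnot P \lor \lnot R) \land (\lnot \lnot R \lor \lnot P)))   — eliminate \to
≡ \lnot Q \land (\lnot P \lor R) \land (\lnot Q \lor ((P \lor \lnot R) \land (\lnot \lnot R \lor \lnot P)))   — double negation
≡ \lnot Q \land (\lnot P \lor R) \land (\lnot Q \lor ((P \lor \lnot R) \land (R \lor \lnot P)))   — double negation
≡ \lnot Q \land (\lnot P \lor R) \land (\lnot Q \lor P \lor \lnot R) \land (\lnot Q \lor R \lor \lnot P)   — distribute \lor over \land
≡ \lnot Q \land (\lnot P \lor R)   — simplify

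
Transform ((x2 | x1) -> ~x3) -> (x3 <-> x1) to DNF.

((x2 | x1) -> ~x3) -> (x3 <-> x1)
≡ ~((x2 | x1) -> ~x3) | (x3 <-> x1)   — eliminate ->
≡ ~(~(x2 | x1) | ~x3) | (x3 <-> x1)   — eliminate ->
≡ ~(~(x2 | x1) | ~x3) | ((x3 -> x1) & (x1 -> x3))   — eliminate <->
≡ ~(~(x2 | x1) | ~x3) | ((~x3 | x1) & (x1 -> x3))   — eliminate ->
≡ ~(~(x2 | x1) | ~x3) | ((~x3 | x1) & (~x1 | x3))   — eliminate ->
≡ (~~(x2 | x1) & ~~x3) | ((~x3 | x1) & (~x1 | x3))   — De Morgan
≡ ((x2 | x1) & ~~x3) | ((~x3 | x1) & (~x1 | x3))   — double negation
≡ ((x2 | x1) & x3) | ((~x3 | x1) & (~x1 | x3))   — double negation
≡ (x2 & x3) | (x1 & x3) | (~x3 & ~x1) | (~x3 & x3) | (x1 & ~x1) | (x1 & x3)   — distribute & over |
≡ (x2 & x3) | (x1 & x3) | (~x3 & ~x1)   — simplify

(x2 & x3) | (x1 & x3) | (~x3 & ~x1)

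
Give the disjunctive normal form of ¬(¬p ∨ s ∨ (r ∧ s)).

¬(¬p ∨ s ∨ (r ∧ s))
⇔ ¬¬p ∧ ¬s ∧ ¬(r ∧ s)   (De Morgan)
⇔ p ∧ ¬s ∧ ¬(r ∧ s)   (double negation)
⇔ p ∧ ¬s ∧ (¬r ∨ ¬s)   (De Morgan)
⇔ (p ∧ ¬s ∧ ¬r) ∨ (p ∧ ¬s ∧ ¬s)   (distribute ∧ over ∨)
⇔ p ∧ ¬s   (simplify)

p ∧ ¬s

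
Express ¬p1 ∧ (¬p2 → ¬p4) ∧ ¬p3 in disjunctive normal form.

¬p1 ∧ (¬p2 → ¬p4) ∧ ¬p3
≡ ¬p1 ∧ (¬¬p2 ∨ ¬p4) ∧ ¬p3   [eliminate →]
≡ ¬p1 ∧ (p2 ∨ ¬p4) ∧ ¬p3   [double negation]
≡ (¬p1 ∧ p2 ∧ ¬p3) ∨ (¬p1 ∧ ¬p4 ∧ ¬p3)   [distribute ∧ over ∨]

(¬p1 ∧ p2 ∧ ¬p3) ∨ (¬p1 ∧ ¬p4 ∧ ¬p3)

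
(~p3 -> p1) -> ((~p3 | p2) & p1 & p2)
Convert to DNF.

(~p3 & ~p1) | (p2 & p1)

(~p3 -> p1) -> ((~p3 | p2) & p1 & p2)
≡ ~(~p3 -> p1) | ((~p3 | p2) & p1 & p2)
≡ ~(~~p3 | p1) | ((~p3 | p2) & p1 & p2)
≡ (~~~p3 & ~p1) | ((~p3 | p2) & p1 & p2)
≡ (~p3 & ~p1) | ((~p3 | p2) & p1 & p2)
≡ (~p3 & ~p1) | (~p3 & p1 & p2) | (p2 & p1 & p2)
≡ (~p3 & ~p1) | (p2 & p1)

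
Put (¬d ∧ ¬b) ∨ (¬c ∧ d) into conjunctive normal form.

(¬d ∨ ¬c) ∧ (¬b ∨ ¬c) ∧ (¬b ∨ d)

(¬d ∧ ¬b) ∨ (¬c ∧ d)
≡ (¬d ∨ ¬c) ∧ (¬d ∨ d) ∧ (¬b ∨ ¬c) ∧ (¬b ∨ d)   — distribute ∨ over ∧
≡ (¬d ∨ ¬c) ∧ (¬b ∨ ¬c) ∧ (¬b ∨ d)   — simplify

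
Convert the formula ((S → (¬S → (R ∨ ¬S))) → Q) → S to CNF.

((S → (¬S → (R ∨ ¬S))) → Q) → S
⇔ ¬((S → (¬S → (R ∨ ¬S))) → Q) ∨ S   — eliminate →
⇔ ¬(¬(S → (¬S → (R ∨ ¬S))) ∨ Q) ∨ S   — eliminate →
⇔ ¬(¬(¬S ∨ (¬S → (R ∨ ¬S))) ∨ Q) ∨ S   — eliminate →
⇔ ¬(¬(¬S ∨ ¬¬S ∨ R ∨ ¬S) ∨ Q) ∨ S   — eliminate →
⇔ (¬¬(¬S ∨ ¬¬S ∨ R ∨ ¬S) ∧ ¬Q) ∨ S   — De Morgan
⇔ ((¬S ∨ ¬¬S ∨ R ∨ ¬S) ∧ ¬Q) ∨ S   — double negation
⇔ ((¬S ∨ S ∨ R ∨ ¬S) ∧ ¬Q) ∨ S   — double negation
⇔ (¬S ∨ S ∨ R ∨ ¬S ∨ S) ∧ (¬Q ∨ S)   — distribute ∨ over ∧
⇔ ¬Q ∨ S   — simplify

¬Q ∨ S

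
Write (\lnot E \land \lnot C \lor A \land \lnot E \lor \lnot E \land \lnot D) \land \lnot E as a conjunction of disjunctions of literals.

\lnot E \land (\lnot C \lor A \lor \lnot D)

(\lnot E \land \lnot C \lor A \land \lnot E \lor \lnot E \land \lnot D) \land \lnot E
= (\lnot E \lor A \lor \lnot E) \land (\lnot E \lor A \lor \lnot D) \land (\lnot E \lor \lnot E \lor \lnot E) \land (\lnot E \lor \lnot E \lor \lnot D) \land (\lnot C \lor A \lor \lnot E) \land (\lnot C \lor A \lor \lnot D) \land (\lnot C \lor \lnot E \lor \lnot E) \land (\lnot C \lor \lnot E \lor \lnot D) \land \lnot E
= \lnot E \land (\lnot C \lor A \lor \lnot D)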